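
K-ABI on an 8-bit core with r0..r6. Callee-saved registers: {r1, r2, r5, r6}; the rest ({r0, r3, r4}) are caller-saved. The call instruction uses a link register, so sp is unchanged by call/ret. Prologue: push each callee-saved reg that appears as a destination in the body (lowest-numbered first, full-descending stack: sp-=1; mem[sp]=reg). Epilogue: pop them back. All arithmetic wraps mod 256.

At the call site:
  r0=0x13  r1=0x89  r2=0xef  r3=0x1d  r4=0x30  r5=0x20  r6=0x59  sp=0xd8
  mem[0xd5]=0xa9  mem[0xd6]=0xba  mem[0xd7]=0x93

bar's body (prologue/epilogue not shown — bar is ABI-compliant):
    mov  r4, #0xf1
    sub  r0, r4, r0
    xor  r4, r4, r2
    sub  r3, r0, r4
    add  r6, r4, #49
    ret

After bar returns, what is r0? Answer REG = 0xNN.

REG = 0xde

prologue: push r6 -> mem[0xd7]=0x59, sp=0xd7
body[0] mov  r4, #0xf1 -> r4=0xf1
body[1] sub  r0, r4, r0 -> r0=0xde
body[2] xor  r4, r4, r2 -> r4=0x1e
body[3] sub  r3, r0, r4 -> r3=0xc0
body[4] add  r6, r4, #49 -> r6=0x4f
epilogue: pop r6=0x59, sp=0xd8
r0 is caller-saved -> body value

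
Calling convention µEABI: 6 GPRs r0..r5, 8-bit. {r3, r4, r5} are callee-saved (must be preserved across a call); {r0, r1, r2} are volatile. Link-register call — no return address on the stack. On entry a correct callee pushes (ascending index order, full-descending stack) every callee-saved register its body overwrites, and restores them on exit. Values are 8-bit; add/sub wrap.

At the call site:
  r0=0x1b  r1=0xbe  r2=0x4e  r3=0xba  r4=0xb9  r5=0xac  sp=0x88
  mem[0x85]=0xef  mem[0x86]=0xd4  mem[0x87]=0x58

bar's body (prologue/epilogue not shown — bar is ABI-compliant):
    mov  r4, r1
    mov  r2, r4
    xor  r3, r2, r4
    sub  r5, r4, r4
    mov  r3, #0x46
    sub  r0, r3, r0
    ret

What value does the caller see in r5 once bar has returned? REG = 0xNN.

prologue: push r3 → mem[0x87]=0xba, sp=0x87
prologue: push r4 → mem[0x86]=0xb9, sp=0x86
prologue: push r5 → mem[0x85]=0xac, sp=0x85
body[0] mov  r4, r1 → r4=0xbe
body[1] mov  r2, r4 → r2=0xbe
body[2] xor  r3, r2, r4 → r3=0x00
body[3] sub  r5, r4, r4 → r5=0x00
body[4] mov  r3, #0x46 → r3=0x46
body[5] sub  r0, r3, r0 → r0=0x2b
epilogue: pop r5=0xac, sp=0x86
epilogue: pop r4=0xb9, sp=0x87
epilogue: pop r3=0xba, sp=0x88
r5 is callee-saved → restored

REG = 0xac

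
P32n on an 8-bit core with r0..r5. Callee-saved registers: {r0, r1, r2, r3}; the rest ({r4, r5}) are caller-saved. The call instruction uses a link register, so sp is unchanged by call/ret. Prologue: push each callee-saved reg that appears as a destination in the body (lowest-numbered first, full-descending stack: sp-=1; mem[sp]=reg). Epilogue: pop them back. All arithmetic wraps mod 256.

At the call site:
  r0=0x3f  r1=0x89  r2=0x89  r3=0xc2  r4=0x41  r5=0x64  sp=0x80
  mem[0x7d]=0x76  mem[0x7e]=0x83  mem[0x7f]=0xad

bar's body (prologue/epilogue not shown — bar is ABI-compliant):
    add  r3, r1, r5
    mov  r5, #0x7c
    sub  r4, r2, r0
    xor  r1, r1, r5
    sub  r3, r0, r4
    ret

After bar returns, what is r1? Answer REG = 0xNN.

REG = 0x89

prologue: push r1 -> mem[0x7f]=0x89, sp=0x7f
prologue: push r3 -> mem[0x7e]=0xc2, sp=0x7e
body[0] add  r3, r1, r5 -> r3=0xed
body[1] mov  r5, #0x7c -> r5=0x7c
body[2] sub  r4, r2, r0 -> r4=0x4a
body[3] xor  r1, r1, r5 -> r1=0xf5
body[4] sub  r3, r0, r4 -> r3=0xf5
epilogue: pop r3=0xc2, sp=0x7f
epilogue: pop r1=0x89, sp=0x80
r1 is callee-saved -> restored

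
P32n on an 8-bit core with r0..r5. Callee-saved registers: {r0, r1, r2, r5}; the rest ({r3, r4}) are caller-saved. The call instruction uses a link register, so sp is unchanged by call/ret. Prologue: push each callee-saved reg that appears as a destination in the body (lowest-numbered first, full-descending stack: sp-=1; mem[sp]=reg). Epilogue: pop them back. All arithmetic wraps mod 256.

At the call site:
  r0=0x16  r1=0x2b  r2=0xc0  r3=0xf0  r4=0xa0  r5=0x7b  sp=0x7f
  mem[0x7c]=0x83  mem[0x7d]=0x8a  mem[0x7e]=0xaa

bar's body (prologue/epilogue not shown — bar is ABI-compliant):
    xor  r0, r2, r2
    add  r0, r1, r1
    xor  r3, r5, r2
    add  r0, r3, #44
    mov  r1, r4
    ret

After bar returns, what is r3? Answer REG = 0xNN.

REG = 0xbb

prologue: push r0 → mem[0x7e]=0x16, sp=0x7e
prologue: push r1 → mem[0x7d]=0x2b, sp=0x7d
body[0] xor  r0, r2, r2 → r0=0x00
body[1] add  r0, r1, r1 → r0=0x56
body[2] xor  r3, r5, r2 → r3=0xbb
body[3] add  r0, r3, #44 → r0=0xe7
body[4] mov  r1, r4 → r1=0xa0
epilogue: pop r1=0x2b, sp=0x7e
epilogue: pop r0=0x16, sp=0x7f
r3 is caller-saved → body value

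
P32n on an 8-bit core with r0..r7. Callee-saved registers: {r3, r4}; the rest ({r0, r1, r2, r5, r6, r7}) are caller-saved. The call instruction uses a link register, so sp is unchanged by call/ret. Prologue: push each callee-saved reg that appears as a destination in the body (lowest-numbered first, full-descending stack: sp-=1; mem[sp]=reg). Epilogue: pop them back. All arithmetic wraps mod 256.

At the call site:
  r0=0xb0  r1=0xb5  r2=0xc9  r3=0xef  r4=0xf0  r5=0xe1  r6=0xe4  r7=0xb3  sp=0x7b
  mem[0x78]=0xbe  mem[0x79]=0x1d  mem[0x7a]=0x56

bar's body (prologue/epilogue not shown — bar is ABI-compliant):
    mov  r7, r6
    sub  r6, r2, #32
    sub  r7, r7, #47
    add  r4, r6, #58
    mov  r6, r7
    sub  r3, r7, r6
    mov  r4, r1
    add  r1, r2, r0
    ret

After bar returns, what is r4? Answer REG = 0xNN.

REG = 0xf0

prologue: push r3 -> mem[0x7a]=0xef, sp=0x7a
prologue: push r4 -> mem[0x79]=0xf0, sp=0x79
body[0] mov  r7, r6 -> r7=0xe4
body[1] sub  r6, r2, #32 -> r6=0xa9
body[2] sub  r7, r7, #47 -> r7=0xb5
body[3] add  r4, r6, #58 -> r4=0xe3
body[4] mov  r6, r7 -> r6=0xb5
body[5] sub  r3, r7, r6 -> r3=0x00
body[6] mov  r4, r1 -> r4=0xb5
body[7] add  r1, r2, r0 -> r1=0x79
epilogue: pop r4=0xf0, sp=0x7a
epilogue: pop r3=0xef, sp=0x7b
r4 is callee-saved -> restored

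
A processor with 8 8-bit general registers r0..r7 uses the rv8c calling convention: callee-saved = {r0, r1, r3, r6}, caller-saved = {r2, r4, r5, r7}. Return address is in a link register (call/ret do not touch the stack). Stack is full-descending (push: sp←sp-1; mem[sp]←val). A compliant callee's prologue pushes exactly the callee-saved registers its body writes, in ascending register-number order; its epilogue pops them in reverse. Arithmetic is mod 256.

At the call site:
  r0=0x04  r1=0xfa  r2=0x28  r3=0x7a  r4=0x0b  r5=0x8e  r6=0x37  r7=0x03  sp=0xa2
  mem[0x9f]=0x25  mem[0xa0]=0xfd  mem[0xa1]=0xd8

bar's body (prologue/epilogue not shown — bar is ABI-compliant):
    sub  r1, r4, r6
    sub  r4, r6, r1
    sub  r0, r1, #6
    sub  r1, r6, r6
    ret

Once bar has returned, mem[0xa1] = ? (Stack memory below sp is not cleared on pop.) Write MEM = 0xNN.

MEM = 0x04

prologue: push r0 → mem[0xa1]=0x04, sp=0xa1
prologue: push r1 → mem[0xa0]=0xfa, sp=0xa0
body[0] sub  r1, r4, r6 → r1=0xd4
body[1] sub  r4, r6, r1 → r4=0x63
body[2] sub  r0, r1, #6 → r0=0xce
body[3] sub  r1, r6, r6 → r1=0x00
epilogue: pop r1=0xfa, sp=0xa1
epilogue: pop r0=0x04, sp=0xa2
prologue pushed ['r0', 'r1'] at ['0xa1', '0xa0']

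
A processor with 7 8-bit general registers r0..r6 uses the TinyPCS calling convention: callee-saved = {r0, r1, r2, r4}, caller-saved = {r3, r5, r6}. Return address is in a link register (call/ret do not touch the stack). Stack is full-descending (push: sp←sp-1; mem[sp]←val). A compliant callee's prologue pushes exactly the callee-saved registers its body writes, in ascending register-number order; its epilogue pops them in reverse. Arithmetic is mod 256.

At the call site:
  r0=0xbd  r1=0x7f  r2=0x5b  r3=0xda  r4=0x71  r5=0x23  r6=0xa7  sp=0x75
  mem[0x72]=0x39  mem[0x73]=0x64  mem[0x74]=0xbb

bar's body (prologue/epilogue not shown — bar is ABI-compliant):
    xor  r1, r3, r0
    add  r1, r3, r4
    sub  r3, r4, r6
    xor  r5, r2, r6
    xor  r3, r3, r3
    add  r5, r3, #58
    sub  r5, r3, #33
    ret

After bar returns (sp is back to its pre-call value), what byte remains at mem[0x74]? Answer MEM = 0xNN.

MEM = 0x7f

prologue: push r1 -> mem[0x74]=0x7f, sp=0x74
body[0] xor  r1, r3, r0 -> r1=0x67
body[1] add  r1, r3, r4 -> r1=0x4b
body[2] sub  r3, r4, r6 -> r3=0xca
body[3] xor  r5, r2, r6 -> r5=0xfc
body[4] xor  r3, r3, r3 -> r3=0x00
body[5] add  r5, r3, #58 -> r5=0x3a
body[6] sub  r5, r3, #33 -> r5=0xdf
epilogue: pop r1=0x7f, sp=0x75
prologue pushed ['r1'] at ['0x74']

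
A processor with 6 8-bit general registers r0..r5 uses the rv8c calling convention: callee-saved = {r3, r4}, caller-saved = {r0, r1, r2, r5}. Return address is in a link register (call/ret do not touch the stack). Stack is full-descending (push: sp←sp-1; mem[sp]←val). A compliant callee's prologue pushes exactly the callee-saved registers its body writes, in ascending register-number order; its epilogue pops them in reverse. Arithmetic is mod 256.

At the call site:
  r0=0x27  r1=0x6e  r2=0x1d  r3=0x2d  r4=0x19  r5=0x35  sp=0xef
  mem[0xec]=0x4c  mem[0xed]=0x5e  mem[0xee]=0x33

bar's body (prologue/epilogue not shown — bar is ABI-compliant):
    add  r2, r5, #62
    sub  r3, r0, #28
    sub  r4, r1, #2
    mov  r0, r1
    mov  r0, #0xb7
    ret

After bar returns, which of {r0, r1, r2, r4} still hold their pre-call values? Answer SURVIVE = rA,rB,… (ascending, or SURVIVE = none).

SURVIVE = r1,r4

prologue: push r3 → mem[0xee]=0x2d, sp=0xee
prologue: push r4 → mem[0xed]=0x19, sp=0xed
body[0] add  r2, r5, #62 → r2=0x73
body[1] sub  r3, r0, #28 → r3=0x0b
body[2] sub  r4, r1, #2 → r4=0x6c
body[3] mov  r0, r1 → r0=0x6e
body[4] mov  r0, #0xb7 → r0=0xb7
epilogue: pop r4=0x19, sp=0xee
epilogue: pop r3=0x2d, sp=0xef
r0: caller-saved, written=True
r1: caller-saved, written=False
r2: caller-saved, written=True
r4: callee-saved, written=True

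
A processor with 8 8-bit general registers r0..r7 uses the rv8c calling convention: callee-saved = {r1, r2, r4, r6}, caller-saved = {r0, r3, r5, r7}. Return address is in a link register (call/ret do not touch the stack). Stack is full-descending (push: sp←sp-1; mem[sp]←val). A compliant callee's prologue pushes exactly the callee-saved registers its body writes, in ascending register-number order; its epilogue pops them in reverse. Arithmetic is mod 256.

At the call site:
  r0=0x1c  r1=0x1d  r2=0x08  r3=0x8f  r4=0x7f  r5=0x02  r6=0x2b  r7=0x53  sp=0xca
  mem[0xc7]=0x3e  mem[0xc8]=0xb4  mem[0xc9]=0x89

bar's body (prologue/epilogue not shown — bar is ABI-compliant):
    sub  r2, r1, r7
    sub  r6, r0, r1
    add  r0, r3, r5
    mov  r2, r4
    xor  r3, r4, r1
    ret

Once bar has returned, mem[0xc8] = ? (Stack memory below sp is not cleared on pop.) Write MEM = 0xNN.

MEM = 0x2b

prologue: push r2 -> mem[0xc9]=0x08, sp=0xc9
prologue: push r6 -> mem[0xc8]=0x2b, sp=0xc8
body[0] sub  r2, r1, r7 -> r2=0xca
body[1] sub  r6, r0, r1 -> r6=0xff
body[2] add  r0, r3, r5 -> r0=0x91
body[3] mov  r2, r4 -> r2=0x7f
body[4] xor  r3, r4, r1 -> r3=0x62
epilogue: pop r6=0x2b, sp=0xc9
epilogue: pop r2=0x08, sp=0xca
prologue pushed ['r2', 'r6'] at ['0xc9', '0xc8']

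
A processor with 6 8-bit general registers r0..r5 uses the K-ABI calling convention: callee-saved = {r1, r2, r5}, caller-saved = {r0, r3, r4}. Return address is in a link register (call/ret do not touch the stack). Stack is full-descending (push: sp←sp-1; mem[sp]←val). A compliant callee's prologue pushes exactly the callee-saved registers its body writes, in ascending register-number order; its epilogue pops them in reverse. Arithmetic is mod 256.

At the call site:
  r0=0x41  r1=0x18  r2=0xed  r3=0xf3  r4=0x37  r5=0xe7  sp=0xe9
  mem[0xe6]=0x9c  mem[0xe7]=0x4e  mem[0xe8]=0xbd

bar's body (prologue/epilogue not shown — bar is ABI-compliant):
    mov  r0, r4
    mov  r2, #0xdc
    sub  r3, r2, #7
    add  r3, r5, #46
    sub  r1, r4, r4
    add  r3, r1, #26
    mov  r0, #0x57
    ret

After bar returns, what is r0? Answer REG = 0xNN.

REG = 0x57

prologue: push r1 → mem[0xe8]=0x18, sp=0xe8
prologue: push r2 → mem[0xe7]=0xed, sp=0xe7
body[0] mov  r0, r4 → r0=0x37
body[1] mov  r2, #0xdc → r2=0xdc
body[2] sub  r3, r2, #7 → r3=0xd5
body[3] add  r3, r5, #46 → r3=0x15
body[4] sub  r1, r4, r4 → r1=0x00
body[5] add  r3, r1, #26 → r3=0x1a
body[6] mov  r0, #0x57 → r0=0x57
epilogue: pop r2=0xed, sp=0xe8
epilogue: pop r1=0x18, sp=0xe9
r0 is caller-saved → body value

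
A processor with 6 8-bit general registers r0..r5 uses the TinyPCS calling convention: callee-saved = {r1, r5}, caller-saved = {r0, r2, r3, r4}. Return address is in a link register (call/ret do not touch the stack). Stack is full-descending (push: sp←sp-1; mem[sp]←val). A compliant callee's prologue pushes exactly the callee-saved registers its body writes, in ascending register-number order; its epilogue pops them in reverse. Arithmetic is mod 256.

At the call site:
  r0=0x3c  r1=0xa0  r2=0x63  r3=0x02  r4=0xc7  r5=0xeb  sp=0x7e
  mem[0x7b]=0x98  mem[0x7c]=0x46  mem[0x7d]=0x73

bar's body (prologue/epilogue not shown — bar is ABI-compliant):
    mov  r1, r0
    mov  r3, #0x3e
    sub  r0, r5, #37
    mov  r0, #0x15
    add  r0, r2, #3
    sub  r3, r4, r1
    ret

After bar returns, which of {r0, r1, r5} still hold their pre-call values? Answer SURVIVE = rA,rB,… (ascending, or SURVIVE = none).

prologue: push r1 -> mem[0x7d]=0xa0, sp=0x7d
body[0] mov  r1, r0 -> r1=0x3c
body[1] mov  r3, #0x3e -> r3=0x3e
body[2] sub  r0, r5, #37 -> r0=0xc6
body[3] mov  r0, #0x15 -> r0=0x15
body[4] add  r0, r2, #3 -> r0=0x66
body[5] sub  r3, r4, r1 -> r3=0x8b
epilogue: pop r1=0xa0, sp=0x7e
r0: caller-saved, written=True
r1: callee-saved, written=True
r5: callee-saved, written=False

SURVIVE = r1,r5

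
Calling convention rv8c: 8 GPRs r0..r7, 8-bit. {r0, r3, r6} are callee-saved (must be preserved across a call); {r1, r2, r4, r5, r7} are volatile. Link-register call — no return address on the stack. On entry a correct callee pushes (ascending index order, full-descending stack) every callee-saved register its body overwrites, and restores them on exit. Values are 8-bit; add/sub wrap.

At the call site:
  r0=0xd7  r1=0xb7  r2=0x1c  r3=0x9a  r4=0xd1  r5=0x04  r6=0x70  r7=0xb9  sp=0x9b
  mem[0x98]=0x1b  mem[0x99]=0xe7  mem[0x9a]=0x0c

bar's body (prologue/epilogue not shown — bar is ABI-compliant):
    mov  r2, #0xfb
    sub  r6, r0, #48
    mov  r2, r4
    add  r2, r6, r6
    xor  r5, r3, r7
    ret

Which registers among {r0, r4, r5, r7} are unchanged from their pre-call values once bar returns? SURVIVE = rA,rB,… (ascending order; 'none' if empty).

prologue: push r6 → mem[0x9a]=0x70, sp=0x9a
body[0] mov  r2, #0xfb → r2=0xfb
body[1] sub  r6, r0, #48 → r6=0xa7
body[2] mov  r2, r4 → r2=0xd1
body[3] add  r2, r6, r6 → r2=0x4e
body[4] xor  r5, r3, r7 → r5=0x23
epilogue: pop r6=0x70, sp=0x9b
r0: callee-saved, written=False
r4: caller-saved, written=False
r5: caller-saved, written=True
r7: caller-saved, written=False

SURVIVE = r0,r4,r7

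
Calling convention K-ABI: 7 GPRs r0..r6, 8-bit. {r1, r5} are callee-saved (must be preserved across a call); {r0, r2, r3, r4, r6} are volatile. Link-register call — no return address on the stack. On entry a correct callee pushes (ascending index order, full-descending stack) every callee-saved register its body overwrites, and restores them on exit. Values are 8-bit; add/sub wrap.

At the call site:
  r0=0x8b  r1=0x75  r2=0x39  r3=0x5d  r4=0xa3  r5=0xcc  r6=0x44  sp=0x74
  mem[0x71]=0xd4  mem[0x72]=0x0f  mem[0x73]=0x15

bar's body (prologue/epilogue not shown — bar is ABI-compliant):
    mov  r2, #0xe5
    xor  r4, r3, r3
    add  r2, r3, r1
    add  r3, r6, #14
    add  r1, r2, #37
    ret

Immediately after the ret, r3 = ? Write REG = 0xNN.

prologue: push r1 → mem[0x73]=0x75, sp=0x73
body[0] mov  r2, #0xe5 → r2=0xe5
body[1] xor  r4, r3, r3 → r4=0x00
body[2] add  r2, r3, r1 → r2=0xd2
body[3] add  r3, r6, #14 → r3=0x52
body[4] add  r1, r2, #37 → r1=0xf7
epilogue: pop r1=0x75, sp=0x74
r3 is caller-saved → body value

REG = 0x52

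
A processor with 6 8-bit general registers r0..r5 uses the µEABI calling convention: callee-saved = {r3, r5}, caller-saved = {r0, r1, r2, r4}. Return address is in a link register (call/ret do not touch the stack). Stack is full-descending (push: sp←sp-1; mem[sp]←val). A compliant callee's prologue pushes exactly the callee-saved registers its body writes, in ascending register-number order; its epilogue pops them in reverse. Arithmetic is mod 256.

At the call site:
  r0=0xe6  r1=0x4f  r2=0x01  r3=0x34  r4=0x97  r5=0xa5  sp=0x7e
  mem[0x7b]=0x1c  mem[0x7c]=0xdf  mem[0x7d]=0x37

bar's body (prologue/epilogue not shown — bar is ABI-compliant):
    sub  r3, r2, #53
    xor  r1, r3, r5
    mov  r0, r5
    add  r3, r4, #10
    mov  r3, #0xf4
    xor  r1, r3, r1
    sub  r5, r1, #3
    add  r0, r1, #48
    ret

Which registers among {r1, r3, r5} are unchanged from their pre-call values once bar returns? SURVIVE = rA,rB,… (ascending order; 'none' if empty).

prologue: push r3 → mem[0x7d]=0x34, sp=0x7d
prologue: push r5 → mem[0x7c]=0xa5, sp=0x7c
body[0] sub  r3, r2, #53 → r3=0xcc
body[1] xor  r1, r3, r5 → r1=0x69
body[2] mov  r0, r5 → r0=0xa5
body[3] add  r3, r4, #10 → r3=0xa1
body[4] mov  r3, #0xf4 → r3=0xf4
body[5] xor  r1, r3, r1 → r1=0x9d
body[6] sub  r5, r1, #3 → r5=0x9a
body[7] add  r0, r1, #48 → r0=0xcd
epilogue: pop r5=0xa5, sp=0x7d
epilogue: pop r3=0x34, sp=0x7e
r1: caller-saved, written=True
r3: callee-saved, written=True
r5: callee-saved, written=True

SURVIVE = r3,r5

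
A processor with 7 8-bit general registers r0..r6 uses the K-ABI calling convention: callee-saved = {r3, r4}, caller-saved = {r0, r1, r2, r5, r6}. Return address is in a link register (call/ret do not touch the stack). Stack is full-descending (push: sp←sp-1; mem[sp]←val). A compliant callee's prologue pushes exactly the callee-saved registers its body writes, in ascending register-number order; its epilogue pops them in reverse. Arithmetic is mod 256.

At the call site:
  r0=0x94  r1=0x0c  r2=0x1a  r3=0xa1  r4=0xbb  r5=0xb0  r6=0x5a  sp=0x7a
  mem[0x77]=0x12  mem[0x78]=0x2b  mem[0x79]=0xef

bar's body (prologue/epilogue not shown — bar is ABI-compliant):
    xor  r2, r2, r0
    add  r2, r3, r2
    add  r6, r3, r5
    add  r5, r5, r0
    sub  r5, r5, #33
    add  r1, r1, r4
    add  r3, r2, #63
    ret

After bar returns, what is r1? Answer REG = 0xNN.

REG = 0xc7

prologue: push r3 → mem[0x79]=0xa1, sp=0x79
body[0] xor  r2, r2, r0 → r2=0x8e
body[1] add  r2, r3, r2 → r2=0x2f
body[2] add  r6, r3, r5 → r6=0x51
body[3] add  r5, r5, r0 → r5=0x44
body[4] sub  r5, r5, #33 → r5=0x23
body[5] add  r1, r1, r4 → r1=0xc7
body[6] add  r3, r2, #63 → r3=0x6e
epilogue: pop r3=0xa1, sp=0x7a
r1 is caller-saved → body value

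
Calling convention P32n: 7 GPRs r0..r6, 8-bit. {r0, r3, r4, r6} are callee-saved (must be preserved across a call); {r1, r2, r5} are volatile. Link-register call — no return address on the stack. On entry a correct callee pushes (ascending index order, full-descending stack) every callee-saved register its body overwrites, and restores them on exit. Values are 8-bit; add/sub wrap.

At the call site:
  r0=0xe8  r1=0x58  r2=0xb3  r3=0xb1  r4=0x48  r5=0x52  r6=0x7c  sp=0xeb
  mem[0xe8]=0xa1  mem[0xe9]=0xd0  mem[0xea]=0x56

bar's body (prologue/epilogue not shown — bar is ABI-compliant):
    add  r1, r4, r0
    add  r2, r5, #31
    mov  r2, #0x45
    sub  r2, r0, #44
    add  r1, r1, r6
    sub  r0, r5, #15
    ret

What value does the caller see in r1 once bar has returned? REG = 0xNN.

REG = 0xac

prologue: push r0 → mem[0xea]=0xe8, sp=0xea
body[0] add  r1, r4, r0 → r1=0x30
body[1] add  r2, r5, #31 → r2=0x71
body[2] mov  r2, #0x45 → r2=0x45
body[3] sub  r2, r0, #44 → r2=0xbc
body[4] add  r1, r1, r6 → r1=0xac
body[5] sub  r0, r5, #15 → r0=0x43
epilogue: pop r0=0xe8, sp=0xeb
r1 is caller-saved → body value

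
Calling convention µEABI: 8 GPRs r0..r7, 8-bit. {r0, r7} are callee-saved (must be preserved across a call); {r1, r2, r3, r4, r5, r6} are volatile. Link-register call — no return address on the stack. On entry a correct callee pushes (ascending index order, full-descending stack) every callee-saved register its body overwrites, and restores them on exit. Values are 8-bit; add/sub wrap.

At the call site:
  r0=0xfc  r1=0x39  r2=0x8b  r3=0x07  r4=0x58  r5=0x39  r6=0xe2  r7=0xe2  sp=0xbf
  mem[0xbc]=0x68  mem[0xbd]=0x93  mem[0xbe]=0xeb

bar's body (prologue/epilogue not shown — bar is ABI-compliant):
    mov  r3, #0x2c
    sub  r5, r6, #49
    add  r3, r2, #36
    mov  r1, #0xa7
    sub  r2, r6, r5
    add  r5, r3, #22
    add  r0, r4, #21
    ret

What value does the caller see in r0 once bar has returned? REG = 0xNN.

prologue: push r0 → mem[0xbe]=0xfc, sp=0xbe
body[0] mov  r3, #0x2c → r3=0x2c
body[1] sub  r5, r6, #49 → r5=0xb1
body[2] add  r3, r2, #36 → r3=0xaf
body[3] mov  r1, #0xa7 → r1=0xa7
body[4] sub  r2, r6, r5 → r2=0x31
body[5] add  r5, r3, #22 → r5=0xc5
body[6] add  r0, r4, #21 → r0=0x6d
epilogue: pop r0=0xfc, sp=0xbf
r0 is callee-saved → restored

REG = 0xfc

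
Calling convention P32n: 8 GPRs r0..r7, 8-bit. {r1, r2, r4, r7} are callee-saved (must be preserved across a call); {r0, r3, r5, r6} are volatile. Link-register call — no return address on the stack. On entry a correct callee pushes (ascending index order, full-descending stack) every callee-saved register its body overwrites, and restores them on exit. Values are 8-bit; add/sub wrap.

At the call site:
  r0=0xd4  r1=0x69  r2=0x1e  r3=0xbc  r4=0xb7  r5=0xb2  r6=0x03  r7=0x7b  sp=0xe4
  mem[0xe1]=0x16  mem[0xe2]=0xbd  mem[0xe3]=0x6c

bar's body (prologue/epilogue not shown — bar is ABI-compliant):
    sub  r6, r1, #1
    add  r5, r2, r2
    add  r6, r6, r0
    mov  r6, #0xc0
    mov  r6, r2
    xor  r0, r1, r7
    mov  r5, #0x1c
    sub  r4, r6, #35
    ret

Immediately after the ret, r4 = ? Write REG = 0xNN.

prologue: push r4 → mem[0xe3]=0xb7, sp=0xe3
body[0] sub  r6, r1, #1 → r6=0x68
body[1] add  r5, r2, r2 → r5=0x3c
body[2] add  r6, r6, r0 → r6=0x3c
body[3] mov  r6, #0xc0 → r6=0xc0
body[4] mov  r6, r2 → r6=0x1e
body[5] xor  r0, r1, r7 → r0=0x12
body[6] mov  r5, #0x1c → r5=0x1c
body[7] sub  r4, r6, #35 → r4=0xfb
epilogue: pop r4=0xb7, sp=0xe4
r4 is callee-saved → restored

REG = 0xb7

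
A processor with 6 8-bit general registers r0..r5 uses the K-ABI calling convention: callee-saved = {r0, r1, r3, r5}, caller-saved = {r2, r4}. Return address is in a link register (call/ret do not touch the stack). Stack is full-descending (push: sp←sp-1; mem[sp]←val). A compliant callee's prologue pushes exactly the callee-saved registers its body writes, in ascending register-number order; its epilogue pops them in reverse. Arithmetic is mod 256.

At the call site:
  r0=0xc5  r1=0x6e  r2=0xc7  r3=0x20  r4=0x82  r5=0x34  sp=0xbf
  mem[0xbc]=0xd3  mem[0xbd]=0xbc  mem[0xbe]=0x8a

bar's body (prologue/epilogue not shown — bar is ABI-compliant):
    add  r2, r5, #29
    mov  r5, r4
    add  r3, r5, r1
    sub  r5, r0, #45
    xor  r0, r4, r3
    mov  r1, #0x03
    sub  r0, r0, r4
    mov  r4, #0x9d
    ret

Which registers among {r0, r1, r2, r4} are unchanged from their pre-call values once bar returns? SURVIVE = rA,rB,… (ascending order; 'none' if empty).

prologue: push r0 → mem[0xbe]=0xc5, sp=0xbe
prologue: push r1 → mem[0xbd]=0x6e, sp=0xbd
prologue: push r3 → mem[0xbc]=0x20, sp=0xbc
prologue: push r5 → mem[0xbb]=0x34, sp=0xbb
body[0] add  r2, r5, #29 → r2=0x51
body[1] mov  r5, r4 → r5=0x82
body[2] add  r3, r5, r1 → r3=0xf0
body[3] sub  r5, r0, #45 → r5=0x98
body[4] xor  r0, r4, r3 → r0=0x72
body[5] mov  r1, #0x03 → r1=0x03
body[6] sub  r0, r0, r4 → r0=0xf0
body[7] mov  r4, #0x9d → r4=0x9d
epilogue: pop r5=0x34, sp=0xbc
epilogue: pop r3=0x20, sp=0xbd
epilogue: pop r1=0x6e, sp=0xbe
epilogue: pop r0=0xc5, sp=0xbf
r0: callee-saved, written=True
r1: callee-saved, written=True
r2: caller-saved, written=True
r4: caller-saved, written=True

SURVIVE = r0,r1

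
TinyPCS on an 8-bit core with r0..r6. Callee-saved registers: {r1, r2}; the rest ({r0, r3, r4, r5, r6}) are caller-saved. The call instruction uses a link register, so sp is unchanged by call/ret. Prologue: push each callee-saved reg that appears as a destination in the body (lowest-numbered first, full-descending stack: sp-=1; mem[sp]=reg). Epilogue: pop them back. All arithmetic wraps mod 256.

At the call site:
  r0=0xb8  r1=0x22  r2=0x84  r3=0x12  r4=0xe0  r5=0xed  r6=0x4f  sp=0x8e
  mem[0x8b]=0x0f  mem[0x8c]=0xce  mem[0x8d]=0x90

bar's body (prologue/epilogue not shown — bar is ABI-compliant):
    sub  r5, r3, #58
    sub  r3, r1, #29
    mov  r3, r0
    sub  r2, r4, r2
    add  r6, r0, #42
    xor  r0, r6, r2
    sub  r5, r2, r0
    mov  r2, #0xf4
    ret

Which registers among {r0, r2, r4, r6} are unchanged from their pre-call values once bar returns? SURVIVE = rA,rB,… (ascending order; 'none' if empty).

prologue: push r2 → mem[0x8d]=0x84, sp=0x8d
body[0] sub  r5, r3, #58 → r5=0xd8
body[1] sub  r3, r1, #29 → r3=0x05
body[2] mov  r3, r0 → r3=0xb8
body[3] sub  r2, r4, r2 → r2=0x5c
body[4] add  r6, r0, #42 → r6=0xe2
body[5] xor  r0, r6, r2 → r0=0xbe
body[6] sub  r5, r2, r0 → r5=0x9e
body[7] mov  r2, #0xf4 → r2=0xf4
epilogue: pop r2=0x84, sp=0x8e
r0: caller-saved, written=True
r2: callee-saved, written=True
r4: caller-saved, written=False
r6: caller-saved, written=True

SURVIVE = r2,r4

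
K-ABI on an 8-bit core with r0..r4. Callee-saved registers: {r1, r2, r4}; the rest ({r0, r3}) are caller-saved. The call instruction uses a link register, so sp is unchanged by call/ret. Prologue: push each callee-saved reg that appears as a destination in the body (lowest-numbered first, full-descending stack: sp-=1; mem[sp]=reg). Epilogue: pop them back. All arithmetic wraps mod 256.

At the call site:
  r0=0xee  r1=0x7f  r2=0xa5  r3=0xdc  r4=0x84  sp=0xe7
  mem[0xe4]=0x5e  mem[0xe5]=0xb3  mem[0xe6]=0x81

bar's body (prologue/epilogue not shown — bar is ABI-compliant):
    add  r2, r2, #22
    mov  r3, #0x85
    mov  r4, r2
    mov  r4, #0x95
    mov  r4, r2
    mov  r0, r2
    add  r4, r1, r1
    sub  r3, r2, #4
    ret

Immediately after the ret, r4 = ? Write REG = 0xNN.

prologue: push r2 -> mem[0xe6]=0xa5, sp=0xe6
prologue: push r4 -> mem[0xe5]=0x84, sp=0xe5
body[0] add  r2, r2, #22 -> r2=0xbb
body[1] mov  r3, #0x85 -> r3=0x85
body[2] mov  r4, r2 -> r4=0xbb
body[3] mov  r4, #0x95 -> r4=0x95
body[4] mov  r4, r2 -> r4=0xbb
body[5] mov  r0, r2 -> r0=0xbb
body[6] add  r4, r1, r1 -> r4=0xfe
body[7] sub  r3, r2, #4 -> r3=0xb7
epilogue: pop r4=0x84, sp=0xe6
epilogue: pop r2=0xa5, sp=0xe7
r4 is callee-saved -> restored

REG = 0x84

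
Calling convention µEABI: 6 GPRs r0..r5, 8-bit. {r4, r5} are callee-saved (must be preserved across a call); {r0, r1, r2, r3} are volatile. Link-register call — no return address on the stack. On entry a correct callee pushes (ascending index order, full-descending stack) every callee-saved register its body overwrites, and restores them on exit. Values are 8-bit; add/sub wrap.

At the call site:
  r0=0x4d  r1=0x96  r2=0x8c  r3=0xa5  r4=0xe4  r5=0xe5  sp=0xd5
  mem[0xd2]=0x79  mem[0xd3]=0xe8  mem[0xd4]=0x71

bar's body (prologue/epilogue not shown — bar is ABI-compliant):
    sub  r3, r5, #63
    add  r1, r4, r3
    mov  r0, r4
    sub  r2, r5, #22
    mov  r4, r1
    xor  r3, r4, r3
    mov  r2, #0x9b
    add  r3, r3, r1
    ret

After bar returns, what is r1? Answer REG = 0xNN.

REG = 0x8a

prologue: push r4 → mem[0xd4]=0xe4, sp=0xd4
body[0] sub  r3, r5, #63 → r3=0xa6
body[1] add  r1, r4, r3 → r1=0x8a
body[2] mov  r0, r4 → r0=0xe4
body[3] sub  r2, r5, #22 → r2=0xcf
body[4] mov  r4, r1 → r4=0x8a
body[5] xor  r3, r4, r3 → r3=0x2c
body[6] mov  r2, #0x9b → r2=0x9b
body[7] add  r3, r3, r1 → r3=0xb6
epilogue: pop r4=0xe4, sp=0xd5
r1 is caller-saved → body value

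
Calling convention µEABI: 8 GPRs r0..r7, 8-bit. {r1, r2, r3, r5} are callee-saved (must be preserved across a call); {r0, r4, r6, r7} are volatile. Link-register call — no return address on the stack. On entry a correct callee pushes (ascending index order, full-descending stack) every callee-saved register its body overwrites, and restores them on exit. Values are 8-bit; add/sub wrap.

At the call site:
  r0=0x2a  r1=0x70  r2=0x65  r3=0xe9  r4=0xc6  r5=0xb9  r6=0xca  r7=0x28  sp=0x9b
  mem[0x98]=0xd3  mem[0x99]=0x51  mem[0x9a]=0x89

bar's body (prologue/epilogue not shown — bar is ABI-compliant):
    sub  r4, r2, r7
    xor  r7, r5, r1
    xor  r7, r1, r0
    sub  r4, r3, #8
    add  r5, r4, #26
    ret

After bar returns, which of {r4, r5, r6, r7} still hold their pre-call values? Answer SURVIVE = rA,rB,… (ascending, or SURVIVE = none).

prologue: push r5 -> mem[0x9a]=0xb9, sp=0x9a
body[0] sub  r4, r2, r7 -> r4=0x3d
body[1] xor  r7, r5, r1 -> r7=0xc9
body[2] xor  r7, r1, r0 -> r7=0x5a
body[3] sub  r4, r3, #8 -> r4=0xe1
body[4] add  r5, r4, #26 -> r5=0xfb
epilogue: pop r5=0xb9, sp=0x9b
r4: caller-saved, written=True
r5: callee-saved, written=True
r6: caller-saved, written=False
r7: caller-saved, written=True

SURVIVE = r5,r6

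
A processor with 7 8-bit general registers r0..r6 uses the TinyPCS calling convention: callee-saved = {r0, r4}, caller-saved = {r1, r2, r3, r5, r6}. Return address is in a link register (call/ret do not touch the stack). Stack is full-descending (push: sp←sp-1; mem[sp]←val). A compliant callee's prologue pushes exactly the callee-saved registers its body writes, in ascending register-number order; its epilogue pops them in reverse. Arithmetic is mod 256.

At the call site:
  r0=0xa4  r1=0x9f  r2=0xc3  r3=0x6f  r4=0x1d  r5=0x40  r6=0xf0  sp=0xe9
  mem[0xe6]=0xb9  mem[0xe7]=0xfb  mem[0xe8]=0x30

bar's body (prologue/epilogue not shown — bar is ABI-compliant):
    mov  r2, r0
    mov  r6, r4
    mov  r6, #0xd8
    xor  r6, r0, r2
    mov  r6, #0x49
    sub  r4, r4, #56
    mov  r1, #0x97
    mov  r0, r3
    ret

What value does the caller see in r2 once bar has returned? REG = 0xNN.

prologue: push r0 -> mem[0xe8]=0xa4, sp=0xe8
prologue: push r4 -> mem[0xe7]=0x1d, sp=0xe7
body[0] mov  r2, r0 -> r2=0xa4
body[1] mov  r6, r4 -> r6=0x1d
body[2] mov  r6, #0xd8 -> r6=0xd8
body[3] xor  r6, r0, r2 -> r6=0x00
body[4] mov  r6, #0x49 -> r6=0x49
body[5] sub  r4, r4, #56 -> r4=0xe5
body[6] mov  r1, #0x97 -> r1=0x97
body[7] mov  r0, r3 -> r0=0x6f
epilogue: pop r4=0x1d, sp=0xe8
epilogue: pop r0=0xa4, sp=0xe9
r2 is caller-saved -> body value

REG = 0xa4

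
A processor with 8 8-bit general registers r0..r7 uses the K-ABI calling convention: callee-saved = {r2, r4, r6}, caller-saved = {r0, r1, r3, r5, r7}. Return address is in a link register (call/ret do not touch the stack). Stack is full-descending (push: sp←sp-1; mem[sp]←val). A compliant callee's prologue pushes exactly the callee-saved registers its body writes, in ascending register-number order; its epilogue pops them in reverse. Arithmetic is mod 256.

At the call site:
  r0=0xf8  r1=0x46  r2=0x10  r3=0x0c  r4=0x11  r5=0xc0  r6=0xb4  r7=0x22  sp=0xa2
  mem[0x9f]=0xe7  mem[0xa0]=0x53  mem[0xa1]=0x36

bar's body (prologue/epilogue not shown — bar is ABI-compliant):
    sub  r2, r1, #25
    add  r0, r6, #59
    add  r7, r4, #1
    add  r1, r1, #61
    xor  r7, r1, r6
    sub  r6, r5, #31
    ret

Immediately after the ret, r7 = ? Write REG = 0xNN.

REG = 0x37

prologue: push r2 → mem[0xa1]=0x10, sp=0xa1
prologue: push r6 → mem[0xa0]=0xb4, sp=0xa0
body[0] sub  r2, r1, #25 → r2=0x2d
body[1] add  r0, r6, #59 → r0=0xef
body[2] add  r7, r4, #1 → r7=0x12
body[3] add  r1, r1, #61 → r1=0x83
body[4] xor  r7, r1, r6 → r7=0x37
body[5] sub  r6, r5, #31 → r6=0xa1
epilogue: pop r6=0xb4, sp=0xa1
epilogue: pop r2=0x10, sp=0xa2
r7 is caller-saved → body value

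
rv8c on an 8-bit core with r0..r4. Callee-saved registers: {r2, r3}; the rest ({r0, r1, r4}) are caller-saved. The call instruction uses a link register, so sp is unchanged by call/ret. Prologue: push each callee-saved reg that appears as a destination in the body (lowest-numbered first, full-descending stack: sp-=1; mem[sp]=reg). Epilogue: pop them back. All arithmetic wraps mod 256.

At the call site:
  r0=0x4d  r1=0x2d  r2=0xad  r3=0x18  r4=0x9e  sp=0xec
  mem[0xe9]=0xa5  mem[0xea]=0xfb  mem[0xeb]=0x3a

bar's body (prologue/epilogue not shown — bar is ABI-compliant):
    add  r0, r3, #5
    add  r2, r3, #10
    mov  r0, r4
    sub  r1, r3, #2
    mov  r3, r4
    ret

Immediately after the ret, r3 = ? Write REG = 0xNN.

prologue: push r2 -> mem[0xeb]=0xad, sp=0xeb
prologue: push r3 -> mem[0xea]=0x18, sp=0xea
body[0] add  r0, r3, #5 -> r0=0x1d
body[1] add  r2, r3, #10 -> r2=0x22
body[2] mov  r0, r4 -> r0=0x9e
body[3] sub  r1, r3, #2 -> r1=0x16
body[4] mov  r3, r4 -> r3=0x9e
epilogue: pop r3=0x18, sp=0xeb
epilogue: pop r2=0xad, sp=0xec
r3 is callee-saved -> restored

REG = 0x18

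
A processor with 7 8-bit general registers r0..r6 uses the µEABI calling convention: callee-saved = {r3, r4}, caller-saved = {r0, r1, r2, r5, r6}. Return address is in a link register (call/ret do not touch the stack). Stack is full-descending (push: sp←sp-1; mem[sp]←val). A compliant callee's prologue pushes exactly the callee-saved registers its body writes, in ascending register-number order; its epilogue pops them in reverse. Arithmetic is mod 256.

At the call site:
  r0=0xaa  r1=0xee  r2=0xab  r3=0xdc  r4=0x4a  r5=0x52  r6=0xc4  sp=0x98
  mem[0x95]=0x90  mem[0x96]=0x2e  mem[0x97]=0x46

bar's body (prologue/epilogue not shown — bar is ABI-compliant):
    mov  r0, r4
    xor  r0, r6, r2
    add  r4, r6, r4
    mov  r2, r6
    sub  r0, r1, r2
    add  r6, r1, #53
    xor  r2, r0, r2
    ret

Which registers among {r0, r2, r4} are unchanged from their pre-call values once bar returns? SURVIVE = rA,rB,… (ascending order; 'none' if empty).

SURVIVE = r4

prologue: push r4 -> mem[0x97]=0x4a, sp=0x97
body[0] mov  r0, r4 -> r0=0x4a
body[1] xor  r0, r6, r2 -> r0=0x6f
body[2] add  r4, r6, r4 -> r4=0x0e
body[3] mov  r2, r6 -> r2=0xc4
body[4] sub  r0, r1, r2 -> r0=0x2a
body[5] add  r6, r1, #53 -> r6=0x23
body[6] xor  r2, r0, r2 -> r2=0xee
epilogue: pop r4=0x4a, sp=0x98
r0: caller-saved, written=True
r2: caller-saved, written=True
r4: callee-saved, written=True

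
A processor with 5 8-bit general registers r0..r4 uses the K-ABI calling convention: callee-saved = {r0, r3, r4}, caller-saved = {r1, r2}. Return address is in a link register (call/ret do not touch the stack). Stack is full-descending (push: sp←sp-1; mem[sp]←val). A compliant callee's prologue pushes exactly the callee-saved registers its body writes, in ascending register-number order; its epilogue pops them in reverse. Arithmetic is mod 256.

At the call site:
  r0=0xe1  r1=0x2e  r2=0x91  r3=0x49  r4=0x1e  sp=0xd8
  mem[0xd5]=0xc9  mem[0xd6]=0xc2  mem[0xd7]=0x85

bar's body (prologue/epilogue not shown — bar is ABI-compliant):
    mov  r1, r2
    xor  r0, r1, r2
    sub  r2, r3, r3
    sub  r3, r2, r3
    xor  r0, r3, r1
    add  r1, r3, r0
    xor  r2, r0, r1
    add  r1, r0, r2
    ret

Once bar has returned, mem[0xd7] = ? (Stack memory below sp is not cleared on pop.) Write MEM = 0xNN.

prologue: push r0 → mem[0xd7]=0xe1, sp=0xd7
prologue: push r3 → mem[0xd6]=0x49, sp=0xd6
body[0] mov  r1, r2 → r1=0x91
body[1] xor  r0, r1, r2 → r0=0x00
body[2] sub  r2, r3, r3 → r2=0x00
body[3] sub  r3, r2, r3 → r3=0xb7
body[4] xor  r0, r3, r1 → r0=0x26
body[5] add  r1, r3, r0 → r1=0xdd
body[6] xor  r2, r0, r1 → r2=0xfb
body[7] add  r1, r0, r2 → r1=0x21
epilogue: pop r3=0x49, sp=0xd7
epilogue: pop r0=0xe1, sp=0xd8
prologue pushed ['r0', 'r3'] at ['0xd7', '0xd6']

MEM = 0xe1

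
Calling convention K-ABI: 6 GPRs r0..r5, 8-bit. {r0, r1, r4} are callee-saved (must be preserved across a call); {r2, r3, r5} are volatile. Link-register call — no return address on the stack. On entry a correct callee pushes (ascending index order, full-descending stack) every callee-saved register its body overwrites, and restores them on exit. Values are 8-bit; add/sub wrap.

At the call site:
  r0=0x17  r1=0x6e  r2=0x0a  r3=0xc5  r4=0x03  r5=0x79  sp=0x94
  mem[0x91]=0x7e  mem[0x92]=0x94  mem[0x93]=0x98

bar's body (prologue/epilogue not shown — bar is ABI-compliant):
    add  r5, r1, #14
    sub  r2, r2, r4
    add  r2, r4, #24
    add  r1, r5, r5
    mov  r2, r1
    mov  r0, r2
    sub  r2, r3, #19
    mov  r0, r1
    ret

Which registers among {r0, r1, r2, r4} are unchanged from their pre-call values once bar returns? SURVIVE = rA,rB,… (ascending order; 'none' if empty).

SURVIVE = r0,r1,r4

prologue: push r0 → mem[0x93]=0x17, sp=0x93
prologue: push r1 → mem[0x92]=0x6e, sp=0x92
body[0] add  r5, r1, #14 → r5=0x7c
body[1] sub  r2, r2, r4 → r2=0x07
body[2] add  r2, r4, #24 → r2=0x1b
body[3] add  r1, r5, r5 → r1=0xf8
body[4] mov  r2, r1 → r2=0xf8
body[5] mov  r0, r2 → r0=0xf8
body[6] sub  r2, r3, #19 → r2=0xb2
body[7] mov  r0, r1 → r0=0xf8
epilogue: pop r1=0x6e, sp=0x93
epilogue: pop r0=0x17, sp=0x94
r0: callee-saved, written=True
r1: callee-saved, written=True
r2: caller-saved, written=True
r4: callee-saved, written=False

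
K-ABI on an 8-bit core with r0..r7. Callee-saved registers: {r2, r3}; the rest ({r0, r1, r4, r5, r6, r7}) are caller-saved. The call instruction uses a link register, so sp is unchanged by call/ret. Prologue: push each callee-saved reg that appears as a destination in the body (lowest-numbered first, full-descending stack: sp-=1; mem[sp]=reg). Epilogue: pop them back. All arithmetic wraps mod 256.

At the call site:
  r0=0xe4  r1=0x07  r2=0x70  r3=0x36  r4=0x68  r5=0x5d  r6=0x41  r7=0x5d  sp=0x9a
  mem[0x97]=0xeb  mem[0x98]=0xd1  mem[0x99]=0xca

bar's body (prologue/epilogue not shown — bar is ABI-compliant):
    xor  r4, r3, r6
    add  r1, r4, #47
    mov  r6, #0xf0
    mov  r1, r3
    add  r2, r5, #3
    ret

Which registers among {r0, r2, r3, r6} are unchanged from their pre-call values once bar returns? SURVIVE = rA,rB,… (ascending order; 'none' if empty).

SURVIVE = r0,r2,r3

prologue: push r2 → mem[0x99]=0x70, sp=0x99
body[0] xor  r4, r3, r6 → r4=0x77
body[1] add  r1, r4, #47 → r1=0xa6
body[2] mov  r6, #0xf0 → r6=0xf0
body[3] mov  r1, r3 → r1=0x36
body[4] add  r2, r5, #3 → r2=0x60
epilogue: pop r2=0x70, sp=0x9a
r0: caller-saved, written=False
r2: callee-saved, written=True
r3: callee-saved, written=False
r6: caller-saved, written=True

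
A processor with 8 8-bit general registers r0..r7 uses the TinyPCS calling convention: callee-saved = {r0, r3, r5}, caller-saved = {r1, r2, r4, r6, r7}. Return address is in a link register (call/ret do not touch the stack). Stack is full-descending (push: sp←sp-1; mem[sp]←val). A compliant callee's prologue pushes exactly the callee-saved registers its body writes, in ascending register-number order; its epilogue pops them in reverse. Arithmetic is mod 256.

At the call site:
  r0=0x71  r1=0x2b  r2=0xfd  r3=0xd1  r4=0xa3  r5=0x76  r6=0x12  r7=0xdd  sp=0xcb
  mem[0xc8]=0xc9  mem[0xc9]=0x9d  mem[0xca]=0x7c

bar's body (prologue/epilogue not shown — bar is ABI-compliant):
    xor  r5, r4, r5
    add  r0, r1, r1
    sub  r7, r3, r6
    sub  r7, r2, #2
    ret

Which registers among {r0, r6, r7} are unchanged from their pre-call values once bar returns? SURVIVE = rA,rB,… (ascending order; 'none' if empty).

prologue: push r0 -> mem[0xca]=0x71, sp=0xca
prologue: push r5 -> mem[0xc9]=0x76, sp=0xc9
body[0] xor  r5, r4, r5 -> r5=0xd5
body[1] add  r0, r1, r1 -> r0=0x56
body[2] sub  r7, r3, r6 -> r7=0xbf
body[3] sub  r7, r2, #2 -> r7=0xfb
epilogue: pop r5=0x76, sp=0xca
epilogue: pop r0=0x71, sp=0xcb
r0: callee-saved, written=True
r6: caller-saved, written=False
r7: caller-saved, written=True

SURVIVE = r0,r6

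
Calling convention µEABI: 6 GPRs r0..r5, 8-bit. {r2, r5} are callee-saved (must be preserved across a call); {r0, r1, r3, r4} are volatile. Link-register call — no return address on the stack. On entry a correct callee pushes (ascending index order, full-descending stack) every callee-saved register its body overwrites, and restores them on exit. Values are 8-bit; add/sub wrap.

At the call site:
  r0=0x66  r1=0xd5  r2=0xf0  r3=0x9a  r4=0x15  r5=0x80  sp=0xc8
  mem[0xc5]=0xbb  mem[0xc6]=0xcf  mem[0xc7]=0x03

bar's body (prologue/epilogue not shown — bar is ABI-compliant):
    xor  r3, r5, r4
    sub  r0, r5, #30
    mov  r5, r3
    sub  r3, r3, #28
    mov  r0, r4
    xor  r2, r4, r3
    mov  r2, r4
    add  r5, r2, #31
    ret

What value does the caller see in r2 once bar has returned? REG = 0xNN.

REG = 0xf0

prologue: push r2 -> mem[0xc7]=0xf0, sp=0xc7
prologue: push r5 -> mem[0xc6]=0x80, sp=0xc6
body[0] xor  r3, r5, r4 -> r3=0x95
body[1] sub  r0, r5, #30 -> r0=0x62
body[2] mov  r5, r3 -> r5=0x95
body[3] sub  r3, r3, #28 -> r3=0x79
body[4] mov  r0, r4 -> r0=0x15
body[5] xor  r2, r4, r3 -> r2=0x6c
body[6] mov  r2, r4 -> r2=0x15
body[7] add  r5, r2, #31 -> r5=0x34
epilogue: pop r5=0x80, sp=0xc7
epilogue: pop r2=0xf0, sp=0xc8
r2 is callee-saved -> restored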